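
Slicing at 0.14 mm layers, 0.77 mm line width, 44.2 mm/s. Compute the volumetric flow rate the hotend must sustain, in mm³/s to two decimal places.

4.76

A: 0.14 × 0.77 → 0.1078 mm².
Q = v·A = 44.2 × 0.1078 = 4.76 mm³/s.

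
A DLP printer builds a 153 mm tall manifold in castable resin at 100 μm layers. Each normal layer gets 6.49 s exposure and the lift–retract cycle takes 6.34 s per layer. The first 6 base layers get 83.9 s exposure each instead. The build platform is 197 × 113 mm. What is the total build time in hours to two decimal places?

5.58 hours

Layer count = ceil(153 / 0.1) = 1530.
Base layers: 6 × (83.9 + 6.34) → 541.44 s.
Normal layers = 1524 × (6.49 + 6.34) = 19552.92 s.
Total = 541.44 + 19552.92 = 20094.36 s = 5.58 hours.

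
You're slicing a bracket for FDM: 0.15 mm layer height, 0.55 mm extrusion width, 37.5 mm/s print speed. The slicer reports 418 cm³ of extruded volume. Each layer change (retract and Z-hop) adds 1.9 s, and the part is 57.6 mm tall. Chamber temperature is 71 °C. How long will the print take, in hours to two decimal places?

37.73 hours

Bead cross-section = 0.15 × 0.55, so 0.0825 mm².
Toolpath length = 418 cm³ / 0.0825 mm² = 418000 / 0.0825 = 5066666.7 mm.
Print-move time = 5066666.7 / 37.5 = 135111.1 s.
Layers = ⌈57.6/0.15⌉ = 384.
Non-print overhead = 384 × 1.9 = 729.6 s.
Total = 135111.1 + 729.6 = 135840.7 s = 37.73 hours.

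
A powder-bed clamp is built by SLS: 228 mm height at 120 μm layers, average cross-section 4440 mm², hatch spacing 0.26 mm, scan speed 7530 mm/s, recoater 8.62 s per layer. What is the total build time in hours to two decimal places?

Number of layers: 228 / 0.12 → 1900 (rounded up).
Scan path per layer = 4440 / 0.26 = 17076.9 mm.
Scan time per layer: 17076.9 / 7530 → 2.2678 s.
Time per layer: 2.2678 + 8.62 → 10.8878 s.
Build time = 1900 × 10.8878 = 20686.82 s = 5.75 hours.

5.75 hours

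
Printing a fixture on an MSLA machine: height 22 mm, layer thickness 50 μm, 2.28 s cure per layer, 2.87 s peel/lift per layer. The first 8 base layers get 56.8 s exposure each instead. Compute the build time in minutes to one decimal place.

Layer count = ceil(22 / 0.05) = 440.
Burn-in layers = 8 × (56.8 + 2.87) = 477.36 s.
Remaining layers = 432 × (2.28 + 2.87) = 2224.8 s.
Total = 477.36 + 2224.8 = 2702.16 s = 45.0 minutes.

45.0 minutes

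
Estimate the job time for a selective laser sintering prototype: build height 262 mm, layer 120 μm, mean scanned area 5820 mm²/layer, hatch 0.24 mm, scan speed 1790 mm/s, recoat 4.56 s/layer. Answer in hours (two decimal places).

10.99 hours

Number of layers: 262 / 0.12 → 2184 (rounded up).
Per-layer scan distance = 5820 / 0.24, so 24250 mm.
Scan time per layer: 24250 / 1790 → 13.5475 s.
Layer cycle = 13.5475 + 4.56 = 18.1075 s.
Total: 2184 × 18.1075 s = 39546.78 s → 10.99 hours.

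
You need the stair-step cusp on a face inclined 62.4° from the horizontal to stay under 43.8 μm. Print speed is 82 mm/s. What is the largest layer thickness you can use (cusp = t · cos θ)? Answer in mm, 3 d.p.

Layer height = cusp / cos(62.4°) = 0.0438 / 0.4633 = 0.095 mm.

0.095 mm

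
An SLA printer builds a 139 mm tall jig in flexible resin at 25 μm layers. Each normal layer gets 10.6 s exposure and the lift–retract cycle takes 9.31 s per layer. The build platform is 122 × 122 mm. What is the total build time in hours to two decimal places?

Number of layers: 139 / 0.025 → 5560 (rounded up).
Each layer takes: 10.6 + 9.31 → 19.91 s.
Build time: 5560 × 19.91 s = 110699.6 s, i.e. 30.75 hours.

30.75 hours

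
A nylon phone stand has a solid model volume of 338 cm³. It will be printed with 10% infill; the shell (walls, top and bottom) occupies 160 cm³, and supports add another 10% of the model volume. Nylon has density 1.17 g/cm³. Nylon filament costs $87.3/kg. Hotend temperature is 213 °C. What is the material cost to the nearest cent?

Volume inside the shell = 338 − 160 = 178 cm³.
Infill deposited: 0.10 × 178 → 17.8 cm³.
Support = 0.10 × 338, so 33.8 cm³.
Total extruded: 160 + 17.8 + 33.8 → 211.6 cm³.
Mass = 211.6 × 1.17, so 247.572 g.
At $87.3/kg: 247.572/1000 × 87.3 = $21.61.

$21.61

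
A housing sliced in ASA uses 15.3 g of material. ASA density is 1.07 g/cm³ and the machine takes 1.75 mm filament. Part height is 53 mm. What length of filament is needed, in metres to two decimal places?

5.94 m

Extruded volume: 15.3/1.07 = 14.2991 cm³ (14299.1 mm³).
A = π r² = π × 0.875² = 2.4053 mm².
L = V/A = 14299.1/2.4053 = 5944.83 mm → 5.94 m.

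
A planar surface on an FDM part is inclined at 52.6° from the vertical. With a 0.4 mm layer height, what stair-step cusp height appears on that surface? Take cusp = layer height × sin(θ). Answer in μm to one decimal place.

317.8 μm

h_c = t·sin θ = 0.4 × 0.7944 = 0.31776 mm (317.8 μm).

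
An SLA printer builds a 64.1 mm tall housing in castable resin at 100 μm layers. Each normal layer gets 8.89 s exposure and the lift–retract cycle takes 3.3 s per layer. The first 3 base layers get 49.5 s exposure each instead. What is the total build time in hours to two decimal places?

Number of layers: 64.1 / 0.1 → 641 (rounded up).
Base layers = 3 × (49.5 + 3.3), so 158.4 s.
Regular layers = 638 × (8.89 + 3.3), so 7777.22 s.
Total = 158.4 + 7777.22 = 7935.62 s = 2.20 hours.

2.20 hours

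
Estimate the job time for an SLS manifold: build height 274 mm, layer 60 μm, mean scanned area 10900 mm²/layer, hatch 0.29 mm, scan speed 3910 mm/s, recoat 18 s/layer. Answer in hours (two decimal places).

Number of layers: 274 / 0.06 → 4567 (rounded up).
Hatch length per layer = 10900 / 0.29 = 37586.2 mm.
Per-layer scan time: 37586.2 / 3910 → 9.6128 s.
Time per layer = 9.6128 + 18, so 27.6128 s.
4567 layers × 27.6128 s/layer = 126107.6576 s, i.e. 35.03 hours.

35.03 hours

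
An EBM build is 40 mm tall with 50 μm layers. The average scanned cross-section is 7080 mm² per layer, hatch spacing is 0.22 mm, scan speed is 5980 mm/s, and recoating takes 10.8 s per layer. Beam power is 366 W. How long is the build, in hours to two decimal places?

Number of layers: 40 / 0.05 → 800 (rounded up).
Scan path per layer = 7080 / 0.22, so 32181.8 mm.
Per-layer scan time = 32181.8 / 5980 = 5.3816 s.
Time per layer: 5.3816 + 10.8 → 16.1816 s.
800 layers × 16.1816 s/layer = 12945.28 s, i.e. 3.60 hours.

3.60 hours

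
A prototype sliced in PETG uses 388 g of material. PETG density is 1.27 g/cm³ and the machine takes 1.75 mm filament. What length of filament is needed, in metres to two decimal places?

Volume = 388 g / 1.27 g·cm⁻³ = 305.5118 cm³ = 305511.8 mm³.
A = π r² = π × 0.875² = 2.4053 mm².
L = V/A = 305511.8/2.4053 = 127016.09 mm → 127.02 m.

127.02 m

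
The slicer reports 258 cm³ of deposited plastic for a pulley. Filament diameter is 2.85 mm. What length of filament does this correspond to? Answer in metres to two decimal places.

A = π r² = π × 1.425² = 6.3794 mm².
Length = 258 cm³ / 6.3794 mm² = 258000 / 6.3794 = 40442.67 mm = 40.44 m.

40.44 m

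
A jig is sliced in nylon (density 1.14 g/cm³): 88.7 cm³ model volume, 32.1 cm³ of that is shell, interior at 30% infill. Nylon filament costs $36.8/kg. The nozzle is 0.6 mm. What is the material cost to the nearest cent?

$2.06

Interior volume = 88.7 − 32.1, so 56.6 cm³.
Infill deposited: 0.30 × 56.6 → 16.98 cm³.
Total printed volume: 32.1 + 16.98 → 49.08 cm³.
Mass = 49.08 × 1.14 = 55.9512 g.
Cost = 55.9512 g / 1000 × $36.8/kg = $2.06.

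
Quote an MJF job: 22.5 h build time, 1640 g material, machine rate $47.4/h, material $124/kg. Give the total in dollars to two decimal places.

Machine-time cost: 47.4 × 22.5 → $1066.50.
Material cost = 124 × 1640/1000, so $203.36.
Job cost: 1066.50 + 203.36 = $1269.86.

$1269.86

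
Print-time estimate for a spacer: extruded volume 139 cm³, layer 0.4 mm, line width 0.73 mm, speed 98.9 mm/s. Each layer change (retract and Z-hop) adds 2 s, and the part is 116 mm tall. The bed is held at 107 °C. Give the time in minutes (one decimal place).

Bead cross-section: 0.4 × 0.73 → 0.292 mm².
Total extruded path = 139000/0.292 = 476027.4 mm.
Extrusion time: 476027.4 / 98.9 → 4813.2 s.
Number of layers: 116 / 0.4 → 290 (rounded up).
Non-print overhead = 290 × 2 = 580 s.
Altogether 4813.2 + 580 = 5393.2 s, i.e. 89.9 minutes.

89.9 minutes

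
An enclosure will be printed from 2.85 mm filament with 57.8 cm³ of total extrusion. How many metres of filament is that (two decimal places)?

A = π r² = π × 1.425² = 6.3794 mm².
L = 57800 mm³ / 6.3794 mm² = 9060.41 mm, i.e. 9.06 m.

9.06 m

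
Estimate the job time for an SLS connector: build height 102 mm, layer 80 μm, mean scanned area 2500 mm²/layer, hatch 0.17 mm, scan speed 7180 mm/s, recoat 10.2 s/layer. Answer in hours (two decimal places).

Number of layers: 102 / 0.08 → 1275 (rounded up).
Scan path per layer = 2500 / 0.17, so 14705.9 mm.
Scan time per layer = 14705.9 / 7180 = 2.0482 s.
Per-layer time = 2.0482 + 10.2 = 12.2482 s.
Build time = 1275 × 12.2482 = 15616.455 s = 4.34 hours.

4.34 hours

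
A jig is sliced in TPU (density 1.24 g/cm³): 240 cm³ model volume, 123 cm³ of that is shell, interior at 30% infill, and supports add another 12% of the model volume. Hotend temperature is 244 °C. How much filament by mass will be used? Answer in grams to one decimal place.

Infill region = 240 − 123 = 117 cm³.
Infill volume = 0.30 × 117, so 35.1 cm³.
Support = 0.12 × 240 = 28.8 cm³.
Deposited volume = 123 + 35.1 + 28.8 = 186.9 cm³.
Mass: 186.9 × 1.24 → 231.756 g.

231.8 g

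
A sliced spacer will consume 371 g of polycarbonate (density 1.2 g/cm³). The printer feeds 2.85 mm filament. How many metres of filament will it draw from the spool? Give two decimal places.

Volume = 371 g / 1.2 g·cm⁻³ = 309.1667 cm³ = 309166.7 mm³.
A = π r² = π × 1.425² = 6.3794 mm².
L = V/A = 309166.7/6.3794 = 48463.29 mm → 48.46 m.

48.46 m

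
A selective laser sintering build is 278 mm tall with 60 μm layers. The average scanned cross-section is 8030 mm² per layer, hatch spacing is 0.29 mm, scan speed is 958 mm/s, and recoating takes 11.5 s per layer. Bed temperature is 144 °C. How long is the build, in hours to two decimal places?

Number of layers: 278 / 0.06 → 4634 (rounded up).
Hatch length per layer = 8030 / 0.29, so 27689.7 mm.
Laser time per layer: 27689.7 / 958 → 28.9037 s.
Layer cycle = 28.9037 + 11.5 = 40.4037 s.
Build time = 4634 × 40.4037 = 187230.7458 s = 52.01 hours.

52.01 hours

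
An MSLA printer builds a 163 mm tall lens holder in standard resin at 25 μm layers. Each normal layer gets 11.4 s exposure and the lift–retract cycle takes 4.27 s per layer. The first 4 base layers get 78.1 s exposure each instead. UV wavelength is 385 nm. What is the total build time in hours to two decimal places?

28.45 hours

Number of layers: 163 / 0.025 → 6520 (rounded up).
Base layers = 4 × (78.1 + 4.27) = 329.48 s.
Normal layers: 6516 × (11.4 + 4.27) → 102105.72 s.
Total = 329.48 + 102105.72 = 102435.2 s = 28.45 hours.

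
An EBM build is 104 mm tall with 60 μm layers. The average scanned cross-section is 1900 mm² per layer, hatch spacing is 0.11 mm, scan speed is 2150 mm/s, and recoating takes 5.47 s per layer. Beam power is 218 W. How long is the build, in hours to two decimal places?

6.50 hours

Layer count = ceil(104 / 0.06) = 1734.
Scan path per layer = 1900 / 0.11 = 17272.7 mm.
Scan time per layer: 17272.7 / 2150 → 8.0338 s.
Per-layer time: 8.0338 + 5.47 → 13.5038 s.
Total: 1734 × 13.5038 s = 23415.5892 s → 6.50 hours.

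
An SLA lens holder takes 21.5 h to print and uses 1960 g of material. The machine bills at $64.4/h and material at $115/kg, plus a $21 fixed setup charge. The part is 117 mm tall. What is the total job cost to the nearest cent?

Machine cost: 64.4 × 21.5 → $1384.60.
Material charge = 115 × 1960/1000 = $225.40.
Total = 1384.60 + 225.40 + 21 = $1631.00.

$1631.00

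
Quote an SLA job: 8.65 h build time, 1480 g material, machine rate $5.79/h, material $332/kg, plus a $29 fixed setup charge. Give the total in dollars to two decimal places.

$570.44

Time charge = 5.79 × 8.65, so $50.0835.
Material cost = 332 × 1480/1000 = $491.36.
Total = 50.0835 + 491.36 + 29 = 570.4435 ≈ $570.44.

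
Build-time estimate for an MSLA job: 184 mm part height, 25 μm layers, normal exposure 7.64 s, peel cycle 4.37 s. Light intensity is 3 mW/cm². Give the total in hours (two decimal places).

24.55 hours

Layer count = ceil(184 / 0.025) = 7360.
Per-layer time = 7.64 + 4.37 = 12.01 s.
Total = 7360 × 12.01 = 88393.6 s = 24.55 hours.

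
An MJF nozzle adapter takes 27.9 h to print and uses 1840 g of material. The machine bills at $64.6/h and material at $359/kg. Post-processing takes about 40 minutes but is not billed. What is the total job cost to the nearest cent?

Time charge = 64.6 × 27.9, so $1802.34.
Feedstock cost = 359 × 1840/1000 = $660.56.
Job cost: 1802.34 + 660.56 = $2462.90.

$2462.90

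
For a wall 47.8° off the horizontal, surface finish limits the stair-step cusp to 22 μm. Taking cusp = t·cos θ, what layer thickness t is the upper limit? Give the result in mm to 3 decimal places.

cos(47.8°) = 0.6717; t_max = 0.022/0.6717 = 0.033 mm.

0.033 mm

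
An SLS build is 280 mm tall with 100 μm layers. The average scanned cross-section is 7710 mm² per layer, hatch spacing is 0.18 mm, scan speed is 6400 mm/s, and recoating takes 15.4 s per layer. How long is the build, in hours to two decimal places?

17.18 hours

Layer count = ceil(280 / 0.1) = 2800.
Hatch length per layer = 7710 / 0.18, so 42833.3 mm.
Laser time per layer = 42833.3 / 6400, so 6.6927 s.
Time per layer = 6.6927 + 15.4, so 22.0927 s.
2800 layers × 22.0927 s/layer = 61859.56 s, i.e. 17.18 hours.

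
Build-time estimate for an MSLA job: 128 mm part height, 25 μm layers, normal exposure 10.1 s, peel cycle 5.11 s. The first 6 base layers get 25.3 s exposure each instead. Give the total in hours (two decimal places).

Layer count = ceil(128 / 0.025) = 5120.
Base layers = 6 × (25.3 + 5.11), so 182.46 s.
Regular layers = 5114 × (10.1 + 5.11), so 77783.94 s.
Sum: 182.46 + 77783.94 = 77966.4 s → 21.66 hours.

21.66 hours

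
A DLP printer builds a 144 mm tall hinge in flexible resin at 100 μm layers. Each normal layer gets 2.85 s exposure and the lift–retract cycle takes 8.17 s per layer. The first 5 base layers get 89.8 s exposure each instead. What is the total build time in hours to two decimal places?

Number of layers: 144 / 0.1 → 1440 (rounded up).
Base layers: 5 × (89.8 + 8.17) → 489.85 s.
Normal layers: 1435 × (2.85 + 8.17) → 15813.7 s.
Total = 489.85 + 15813.7 = 16303.55 s = 4.53 hours.

4.53 hours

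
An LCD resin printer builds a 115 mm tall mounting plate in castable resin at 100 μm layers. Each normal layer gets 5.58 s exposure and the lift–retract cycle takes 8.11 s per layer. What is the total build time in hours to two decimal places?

Layer count = ceil(115 / 0.1) = 1150.
Per-layer time = 5.58 + 8.11, so 13.69 s.
Build time: 1150 × 13.69 s = 15743.5 s, i.e. 4.37 hours.

4.37 hours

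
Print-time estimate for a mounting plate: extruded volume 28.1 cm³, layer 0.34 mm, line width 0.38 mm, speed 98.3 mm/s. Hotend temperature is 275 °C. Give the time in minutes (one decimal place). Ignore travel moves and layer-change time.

36.9 minutes

Extrusion cross-section = 0.34 × 0.38, so 0.1292 mm².
Path length: 28100 mm³ / 0.1292 mm² → 217492.3 mm.
Print-move time = 217492.3 / 98.3 = 2212.5 s.
In the requested units: 2212.5 s = 36.9 minutes.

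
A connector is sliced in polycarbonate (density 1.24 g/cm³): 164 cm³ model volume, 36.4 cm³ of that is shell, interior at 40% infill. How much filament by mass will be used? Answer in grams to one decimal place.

Interior volume = 164 − 36.4 = 127.6 cm³.
Infill volume: 0.40 × 127.6 → 51.04 cm³.
Total extruded: 36.4 + 51.04 → 87.44 cm³.
Mass = 87.44 × 1.24, so 108.4256 g.

108.4 g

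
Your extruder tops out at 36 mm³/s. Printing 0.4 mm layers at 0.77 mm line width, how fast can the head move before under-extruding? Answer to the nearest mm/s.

117 mm/s

Bead cross-section: 0.4 × 0.77 → 0.308 mm².
v_max = Q/A = 36/0.308 = 116.88 mm/s → 117 mm/s.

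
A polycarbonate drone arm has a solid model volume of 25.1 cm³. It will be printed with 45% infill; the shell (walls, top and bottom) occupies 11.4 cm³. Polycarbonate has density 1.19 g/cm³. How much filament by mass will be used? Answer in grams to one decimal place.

Volume inside the shell = 25.1 − 11.4 = 13.7 cm³.
Infill volume: 0.45 × 13.7 → 6.165 cm³.
Total extruded = 11.4 + 6.165 = 17.565 cm³.
Mass = 17.565 × 1.19 = 20.90235 g.

20.9 g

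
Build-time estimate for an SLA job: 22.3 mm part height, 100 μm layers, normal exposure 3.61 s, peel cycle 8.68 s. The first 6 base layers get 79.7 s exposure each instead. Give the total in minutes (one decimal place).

Number of layers: 22.3 / 0.1 → 223 (rounded up).
Bottom layers = 6 × (79.7 + 8.68) = 530.28 s.
Regular layers = 217 × (3.61 + 8.68), so 2666.93 s.
Total = 530.28 + 2666.93 = 3197.21 s = 53.3 minutes.

53.3 minutes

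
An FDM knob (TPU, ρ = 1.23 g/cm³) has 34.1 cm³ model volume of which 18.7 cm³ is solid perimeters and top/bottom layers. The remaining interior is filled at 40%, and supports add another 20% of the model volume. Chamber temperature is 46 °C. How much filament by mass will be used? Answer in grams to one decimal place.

Interior volume = 34.1 − 18.7, so 15.4 cm³.
Infill deposited: 0.40 × 15.4 → 6.16 cm³.
Support = 0.20 × 34.1, so 6.82 cm³.
Total extruded = 18.7 + 6.16 + 6.82, so 31.68 cm³.
Mass = 31.68 × 1.23 = 38.9664 g.

39.0 g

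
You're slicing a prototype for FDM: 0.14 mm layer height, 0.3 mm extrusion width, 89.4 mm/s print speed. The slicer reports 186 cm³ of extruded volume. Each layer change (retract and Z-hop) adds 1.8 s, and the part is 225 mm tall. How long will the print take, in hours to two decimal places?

14.56 hours

Line area: 0.14 × 0.3 → 0.042 mm².
Toolpath length = 186 cm³ / 0.042 mm² = 186000 / 0.042 = 4428571.4 mm.
Print-move time = 4428571.4 / 89.4 = 49536.6 s.
Number of layers: 225 / 0.14 → 1608 (rounded up).
Layer-change overhead = 1608 × 1.8, so 2894.4 s.
Total = 49536.6 + 2894.4 = 52431 s = 14.56 hours.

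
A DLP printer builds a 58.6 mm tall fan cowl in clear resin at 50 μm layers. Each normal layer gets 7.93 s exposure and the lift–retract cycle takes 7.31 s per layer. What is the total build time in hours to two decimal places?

4.96 hours

Layer count = ceil(58.6 / 0.05) = 1172.
Each layer takes: 7.93 + 7.31 → 15.24 s.
Total = 1172 × 15.24 = 17861.28 s = 4.96 hours.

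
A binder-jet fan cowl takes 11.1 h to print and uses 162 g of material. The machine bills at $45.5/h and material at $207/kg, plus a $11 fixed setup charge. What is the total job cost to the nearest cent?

Machine-time cost = 45.5 × 11.1, so $505.05.
Material charge = 207 × 162/1000, so $33.534.
Adding setup: 505.05 + 33.534 + 11 → 549.584 ≈ $549.58.

$549.58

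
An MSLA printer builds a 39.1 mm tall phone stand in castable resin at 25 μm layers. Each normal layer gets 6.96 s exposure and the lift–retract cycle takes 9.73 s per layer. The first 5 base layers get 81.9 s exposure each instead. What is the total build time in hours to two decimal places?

Layers = ⌈39.1/0.025⌉ = 1564.
Base layers = 5 × (81.9 + 9.73) = 458.15 s.
Remaining layers: 1559 × (6.96 + 9.73) → 26019.71 s.
Sum: 458.15 + 26019.71 = 26477.86 s → 7.35 hours.

7.35 hours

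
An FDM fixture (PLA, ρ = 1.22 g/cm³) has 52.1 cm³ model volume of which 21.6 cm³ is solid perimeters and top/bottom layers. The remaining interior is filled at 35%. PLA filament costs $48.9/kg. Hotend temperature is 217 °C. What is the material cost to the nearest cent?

Interior volume = 52.1 − 21.6 = 30.5 cm³.
Deposited infill: 0.35 × 30.5 → 10.675 cm³.
Total extruded: 21.6 + 10.675 → 32.275 cm³.
Mass: 32.275 × 1.22 → 39.3755 g.
At $48.9/kg: 39.3755/1000 × 48.9 = $1.93.

$1.93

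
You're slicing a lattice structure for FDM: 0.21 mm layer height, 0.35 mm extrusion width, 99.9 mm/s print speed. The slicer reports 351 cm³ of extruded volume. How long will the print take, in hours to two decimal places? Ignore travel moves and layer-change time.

Bead cross-section = 0.21 × 0.35, so 0.0735 mm².
Toolpath length = 351 cm³ / 0.0735 mm² = 351000 / 0.0735 = 4775510.2 mm.
Time extruding = 4775510.2 / 99.9 = 47802.9 s.
47802.9 s = 13.28 hours.

13.28 hours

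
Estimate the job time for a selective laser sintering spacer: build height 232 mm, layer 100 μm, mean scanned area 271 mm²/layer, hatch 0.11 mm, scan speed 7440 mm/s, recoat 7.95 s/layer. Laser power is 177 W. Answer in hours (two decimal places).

5.34 hours

Number of layers: 232 / 0.1 → 2320 (rounded up).
Scan path per layer = 271 / 0.11 = 2463.6 mm.
Per-layer scan time = 2463.6 / 7440, so 0.3311 s.
Layer cycle = 0.3311 + 7.95 = 8.2811 s.
Total: 2320 × 8.2811 s = 19212.152 s → 5.34 hours.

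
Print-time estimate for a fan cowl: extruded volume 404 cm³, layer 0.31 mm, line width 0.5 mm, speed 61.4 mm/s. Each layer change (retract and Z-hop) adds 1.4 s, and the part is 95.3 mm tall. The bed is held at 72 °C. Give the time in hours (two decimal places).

11.91 hours

Line area: 0.31 × 0.5 → 0.155 mm².
Toolpath length = 404 cm³ / 0.155 mm² = 404000 / 0.155 = 2606451.6 mm.
Print-move time = 2606451.6 / 61.4 = 42450.4 s.
Layers = ⌈95.3/0.31⌉ = 308.
Layer-change overhead = 308 × 1.4, so 431.2 s.
Total = 42450.4 + 431.2 = 42881.6 s = 11.91 hours.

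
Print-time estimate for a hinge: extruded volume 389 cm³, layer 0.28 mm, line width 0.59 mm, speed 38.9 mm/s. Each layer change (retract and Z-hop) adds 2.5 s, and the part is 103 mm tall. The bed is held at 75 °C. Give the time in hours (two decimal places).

17.07 hours

Bead cross-section: 0.28 × 0.59 → 0.1652 mm².
Path length: 389000 mm³ / 0.1652 mm² → 2354721.5 mm.
Extrusion time: 2354721.5 / 38.9 → 60532.7 s.
Number of layers: 103 / 0.28 → 368 (rounded up).
Non-print overhead = 368 × 2.5, so 920 s.
Total = 60532.7 + 920 = 61452.7 s = 17.07 hours.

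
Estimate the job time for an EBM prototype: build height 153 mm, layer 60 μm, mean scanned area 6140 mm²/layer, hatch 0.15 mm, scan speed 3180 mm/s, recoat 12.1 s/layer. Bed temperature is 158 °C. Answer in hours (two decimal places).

Layer count = ceil(153 / 0.06) = 2550.
Scan path per layer = 6140 / 0.15 = 40933.3 mm.
Scan time per layer = 40933.3 / 3180, so 12.8721 s.
Time per layer = 12.8721 + 12.1, so 24.9721 s.
Total: 2550 × 24.9721 s = 63678.855 s → 17.69 hours.

17.69 hours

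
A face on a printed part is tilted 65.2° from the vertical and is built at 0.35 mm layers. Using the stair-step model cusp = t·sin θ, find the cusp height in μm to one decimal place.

Cusp = layer height × sin(65.2°) = 0.35 × 0.9078 = 0.31773 mm = 317.7 μm.

317.7 μm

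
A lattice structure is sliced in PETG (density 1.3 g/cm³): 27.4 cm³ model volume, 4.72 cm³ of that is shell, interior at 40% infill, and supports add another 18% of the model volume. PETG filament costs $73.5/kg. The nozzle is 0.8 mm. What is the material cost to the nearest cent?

$1.79

Interior volume = 27.4 − 4.72, so 22.68 cm³.
Infill deposited = 0.40 × 22.68 = 9.072 cm³.
Support = 0.18 × 27.4, so 4.932 cm³.
Deposited volume: 4.72 + 9.072 + 4.932 → 18.724 cm³.
Mass = 18.724 × 1.3 = 24.3412 g.
Cost = 24.3412 g / 1000 × $73.5/kg = $1.79.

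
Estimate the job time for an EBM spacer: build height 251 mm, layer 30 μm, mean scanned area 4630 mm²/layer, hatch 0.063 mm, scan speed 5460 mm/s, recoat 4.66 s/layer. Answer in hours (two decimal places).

Number of layers: 251 / 0.03 → 8367 (rounded up).
Scan path per layer: 4630 / 0.063 → 73492.1 mm.
Scan time per layer: 73492.1 / 5460 → 13.4601 s.
Per-layer time = 13.4601 + 4.66 = 18.1201 s.
8367 layers × 18.1201 s/layer = 151610.8767 s, i.e. 42.11 hours.

42.11 hours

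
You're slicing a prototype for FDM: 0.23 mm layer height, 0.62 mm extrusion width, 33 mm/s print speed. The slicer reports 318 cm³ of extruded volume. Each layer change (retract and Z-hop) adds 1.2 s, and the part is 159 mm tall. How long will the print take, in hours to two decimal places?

Bead cross-section: 0.23 × 0.62 → 0.1426 mm².
Toolpath length = 318 cm³ / 0.1426 mm² = 318000 / 0.1426 = 2230014 mm.
Print-move time = 2230014 / 33 = 67576.2 s.
Layer count = ceil(159 / 0.23) = 692.
Non-print overhead = 692 × 1.2, so 830.4 s.
Total = 67576.2 + 830.4 = 68406.6 s = 19.00 hours.

19.00 hours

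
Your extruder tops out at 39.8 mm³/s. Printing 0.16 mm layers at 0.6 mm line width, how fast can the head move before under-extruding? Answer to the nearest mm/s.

Extrusion cross-section: 0.16 × 0.6 → 0.096 mm².
Max speed = 39.8 / 0.096 = 414.58 ≈ 415 mm/s.

415 mm/s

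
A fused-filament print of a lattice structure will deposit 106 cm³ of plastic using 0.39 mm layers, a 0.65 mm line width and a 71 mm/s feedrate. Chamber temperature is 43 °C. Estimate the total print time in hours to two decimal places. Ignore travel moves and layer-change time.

Bead cross-section = 0.39 × 0.65 = 0.2535 mm².
Path length: 106000 mm³ / 0.2535 mm² → 418146 mm.
Print-move time = 418146 / 71 = 5889.4 s.
That's 5889.4 s → 1.64 hours.

1.64 hours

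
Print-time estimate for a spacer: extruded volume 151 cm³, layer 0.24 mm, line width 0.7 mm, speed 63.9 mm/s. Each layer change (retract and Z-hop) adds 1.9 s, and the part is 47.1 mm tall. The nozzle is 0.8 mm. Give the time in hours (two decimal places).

Line area: 0.24 × 0.7 → 0.168 mm².
Total extruded path = 151000/0.168 = 898809.5 mm.
Extrusion time = 898809.5 / 63.9 = 14065.9 s.
Number of layers: 47.1 / 0.24 → 197 (rounded up).
Non-print overhead = 197 × 1.9, so 374.3 s.
Altogether 14065.9 + 374.3 = 14440.2 s, i.e. 4.01 hours.

4.01 hours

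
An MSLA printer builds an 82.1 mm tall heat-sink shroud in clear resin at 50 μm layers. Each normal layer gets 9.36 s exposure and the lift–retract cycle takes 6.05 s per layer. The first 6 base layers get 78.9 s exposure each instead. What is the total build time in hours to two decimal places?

7.14 hours

Number of layers: 82.1 / 0.05 → 1642 (rounded up).
Burn-in layers = 6 × (78.9 + 6.05) = 509.7 s.
Normal layers = 1636 × (9.36 + 6.05) = 25210.76 s.
Total = 509.7 + 25210.76 = 25720.46 s = 7.14 hours.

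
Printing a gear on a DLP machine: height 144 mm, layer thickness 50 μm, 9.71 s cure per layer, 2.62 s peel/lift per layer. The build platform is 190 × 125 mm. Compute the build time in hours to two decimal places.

Layer count = ceil(144 / 0.05) = 2880.
Per-layer time = 9.71 + 2.62, so 12.33 s.
Build time: 2880 × 12.33 s = 35510.4 s, i.e. 9.86 hours.

9.86 hours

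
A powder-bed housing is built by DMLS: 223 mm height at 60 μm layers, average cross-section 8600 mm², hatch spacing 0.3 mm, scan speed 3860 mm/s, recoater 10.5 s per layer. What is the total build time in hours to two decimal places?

Layers = ⌈223/0.06⌉ = 3717.
Hatch length per layer = 8600 / 0.3, so 28666.7 mm.
Per-layer scan time = 28666.7 / 3860 = 7.4266 s.
Per-layer time = 7.4266 + 10.5 = 17.9266 s.
Build time = 3717 × 17.9266 = 66633.1722 s = 18.51 hours.

18.51 hours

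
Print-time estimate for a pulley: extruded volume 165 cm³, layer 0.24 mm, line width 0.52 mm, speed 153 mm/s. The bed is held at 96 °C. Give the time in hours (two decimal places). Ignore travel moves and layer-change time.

2.40 hours

Line area = 0.24 × 0.52, so 0.1248 mm².
Total extruded path = 165000/0.1248 = 1322115.4 mm.
Print-move time = 1322115.4 / 153, so 8641.3 s.
Converting: 8641.3 s = 2.40 hours.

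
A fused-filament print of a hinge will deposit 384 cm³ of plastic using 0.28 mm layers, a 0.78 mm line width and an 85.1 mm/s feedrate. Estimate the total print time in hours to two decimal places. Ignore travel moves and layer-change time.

5.74 hours

Line area = 0.28 × 0.78 = 0.2184 mm².
Path length: 384000 mm³ / 0.2184 mm² → 1758241.8 mm.
Extrusion time: 1758241.8 / 85.1 → 20660.9 s.
20660.9 s = 5.74 hours.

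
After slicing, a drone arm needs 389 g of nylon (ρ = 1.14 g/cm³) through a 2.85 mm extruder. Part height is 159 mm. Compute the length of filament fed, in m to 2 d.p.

53.49 m

Extruded volume: 389/1.14 = 341.2281 cm³ (341228.1 mm³).
Cross-section of 2.85 mm filament: π·(2.85/2)² = 6.3794 mm².
Length = 341228.1 / 6.3794 = 53489.06 mm = 53.49 m.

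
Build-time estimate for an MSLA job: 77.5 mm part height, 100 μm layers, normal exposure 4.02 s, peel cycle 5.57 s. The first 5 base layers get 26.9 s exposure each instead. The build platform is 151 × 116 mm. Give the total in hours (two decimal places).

Layer count = ceil(77.5 / 0.1) = 775.
Bottom layers = 5 × (26.9 + 5.57), so 162.35 s.
Remaining layers: 770 × (4.02 + 5.57) → 7384.3 s.
Total = 162.35 + 7384.3 = 7546.65 s = 2.10 hours.

2.10 hours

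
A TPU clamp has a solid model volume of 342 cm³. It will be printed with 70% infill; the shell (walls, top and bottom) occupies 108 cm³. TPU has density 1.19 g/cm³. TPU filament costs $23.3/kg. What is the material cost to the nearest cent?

$7.54

Interior volume: 342 − 108 → 234 cm³.
Infill deposited = 0.70 × 234, so 163.8 cm³.
Total extruded = 108 + 163.8, so 271.8 cm³.
Mass = 271.8 × 1.19 = 323.442 g.
At $23.3/kg: 323.442/1000 × 23.3 = $7.54.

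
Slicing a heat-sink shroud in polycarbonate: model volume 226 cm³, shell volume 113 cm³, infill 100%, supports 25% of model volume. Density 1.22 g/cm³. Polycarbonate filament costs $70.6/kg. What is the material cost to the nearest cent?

$24.33

Infill region: 226 − 113 → 113 cm³.
Deposited infill: 1.00 × 113 → 113 cm³.
Support: 0.25 × 226 → 56.5 cm³.
Total extruded = 113 + 113 + 56.5 = 282.5 cm³.
Mass = 282.5 × 1.22 = 344.65 g.
At $70.6/kg: 344.65/1000 × 70.6 = $24.33.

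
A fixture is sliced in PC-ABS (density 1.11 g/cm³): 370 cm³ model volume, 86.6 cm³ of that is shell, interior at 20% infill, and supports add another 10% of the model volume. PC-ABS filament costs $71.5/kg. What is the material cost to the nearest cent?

$14.31

Interior volume = 370 − 86.6, so 283.4 cm³.
Infill volume: 0.20 × 283.4 → 56.68 cm³.
Support = 0.10 × 370 = 37 cm³.
Total extruded = 86.6 + 56.68 + 37 = 180.28 cm³.
Mass = 180.28 × 1.11, so 200.1108 g.
Cost = 200.1108 g / 1000 × $71.5/kg = $14.31.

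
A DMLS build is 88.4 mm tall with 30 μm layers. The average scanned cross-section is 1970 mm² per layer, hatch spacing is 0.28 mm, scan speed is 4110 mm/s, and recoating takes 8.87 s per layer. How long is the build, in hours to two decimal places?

8.66 hours

Number of layers: 88.4 / 0.03 → 2947 (rounded up).
Hatch length per layer: 1970 / 0.28 → 7035.7 mm.
Per-layer scan time: 7035.7 / 4110 → 1.7118 s.
Layer cycle = 1.7118 + 8.87, so 10.5818 s.
2947 layers × 10.5818 s/layer = 31184.5646 s, i.e. 8.66 hours.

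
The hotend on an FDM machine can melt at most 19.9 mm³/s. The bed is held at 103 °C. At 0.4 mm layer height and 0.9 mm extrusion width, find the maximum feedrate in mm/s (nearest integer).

Extrusion cross-section = 0.4 × 0.9 = 0.36 mm².
Max speed = 19.9 / 0.36 = 55.28 ≈ 55 mm/s.

55 mm/s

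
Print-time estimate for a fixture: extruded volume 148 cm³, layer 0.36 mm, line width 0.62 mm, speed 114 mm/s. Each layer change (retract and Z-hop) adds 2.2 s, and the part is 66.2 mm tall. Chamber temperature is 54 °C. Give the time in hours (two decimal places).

Extrusion cross-section: 0.36 × 0.62 → 0.2232 mm².
Toolpath length = 148 cm³ / 0.2232 mm² = 148000 / 0.2232 = 663082.4 mm.
Print-move time = 663082.4 / 114 = 5816.5 s.
Number of layers: 66.2 / 0.36 → 184 (rounded up).
Non-print overhead = 184 × 2.2, so 404.8 s.
Altogether 5816.5 + 404.8 = 6221.3 s, i.e. 1.73 hours.

1.73 hours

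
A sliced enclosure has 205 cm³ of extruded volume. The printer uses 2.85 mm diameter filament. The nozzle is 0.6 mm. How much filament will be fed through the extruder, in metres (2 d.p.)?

A = π r² = π × 1.425² = 6.3794 mm².
Length = 205 cm³ / 6.3794 mm² = 205000 / 6.3794 = 32134.68 mm = 32.13 m.

32.13 m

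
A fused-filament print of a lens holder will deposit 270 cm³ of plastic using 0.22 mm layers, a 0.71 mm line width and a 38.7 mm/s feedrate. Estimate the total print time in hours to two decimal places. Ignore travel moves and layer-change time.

12.41 hours

Extrusion cross-section = 0.22 × 0.71 = 0.1562 mm².
Path length: 270000 mm³ / 0.1562 mm² → 1728553.1 mm.
Print-move time = 1728553.1 / 38.7, so 44665.5 s.
In the requested units: 44665.5 s = 12.41 hours.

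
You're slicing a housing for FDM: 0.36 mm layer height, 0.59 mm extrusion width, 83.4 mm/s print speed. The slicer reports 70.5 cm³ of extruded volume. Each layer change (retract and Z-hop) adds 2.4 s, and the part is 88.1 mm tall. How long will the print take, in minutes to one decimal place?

Bead cross-section = 0.36 × 0.59, so 0.2124 mm².
Path length: 70500 mm³ / 0.2124 mm² → 331920.9 mm.
Print-move time: 331920.9 / 83.4 → 3979.9 s.
Number of layers: 88.1 / 0.36 → 245 (rounded up).
Z-hop total: 245 × 2.4 → 588 s.
Total = 3979.9 + 588 = 4567.9 s = 76.1 minutes.

76.1 minutes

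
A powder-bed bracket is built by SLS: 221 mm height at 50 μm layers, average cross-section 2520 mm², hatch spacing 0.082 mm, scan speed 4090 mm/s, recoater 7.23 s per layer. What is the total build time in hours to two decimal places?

18.10 hours

Number of layers: 221 / 0.05 → 4420 (rounded up).
Hatch length per layer = 2520 / 0.082 = 30731.7 mm.
Laser time per layer: 30731.7 / 4090 → 7.5139 s.
Layer cycle: 7.5139 + 7.23 → 14.7439 s.
4420 layers × 14.7439 s/layer = 65168.038 s, i.e. 18.10 hours.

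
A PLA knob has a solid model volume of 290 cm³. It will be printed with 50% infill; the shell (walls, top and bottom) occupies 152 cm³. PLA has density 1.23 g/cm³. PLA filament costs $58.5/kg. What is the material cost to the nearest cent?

$15.90

Infill region = 290 − 152, so 138 cm³.
Infill deposited = 0.50 × 138 = 69 cm³.
Deposited volume = 152 + 69, so 221 cm³.
Mass = 221 × 1.23 = 271.83 g.
At $58.5/kg: 271.83/1000 × 58.5 = $15.90.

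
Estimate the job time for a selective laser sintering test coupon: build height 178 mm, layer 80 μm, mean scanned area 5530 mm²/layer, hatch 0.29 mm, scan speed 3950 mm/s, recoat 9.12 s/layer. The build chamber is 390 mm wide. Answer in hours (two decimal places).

Number of layers: 178 / 0.08 → 2225 (rounded up).
Hatch length per layer = 5530 / 0.29 = 19069 mm.
Per-layer scan time: 19069 / 3950 → 4.8276 s.
Per-layer time = 4.8276 + 9.12 = 13.9476 s.
Build time = 2225 × 13.9476 = 31033.41 s = 8.62 hours.

8.62 hours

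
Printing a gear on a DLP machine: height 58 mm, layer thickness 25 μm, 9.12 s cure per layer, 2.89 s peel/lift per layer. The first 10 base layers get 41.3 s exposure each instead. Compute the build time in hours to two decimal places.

7.83 hours

Number of layers: 58 / 0.025 → 2320 (rounded up).
Bottom layers = 10 × (41.3 + 2.89), so 441.9 s.
Regular layers = 2310 × (9.12 + 2.89) = 27743.1 s.
Sum: 441.9 + 27743.1 = 28185 s → 7.83 hours.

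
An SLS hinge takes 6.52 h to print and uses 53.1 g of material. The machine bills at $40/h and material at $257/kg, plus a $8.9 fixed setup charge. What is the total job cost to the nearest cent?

$283.35

Machine-time cost: 40 × 6.52 → $260.80.
Material cost = 257 × 53.1/1000, so $13.6467.
Adding setup: 260.80 + 13.6467 + 8.9 → 283.3467 ≈ $283.35.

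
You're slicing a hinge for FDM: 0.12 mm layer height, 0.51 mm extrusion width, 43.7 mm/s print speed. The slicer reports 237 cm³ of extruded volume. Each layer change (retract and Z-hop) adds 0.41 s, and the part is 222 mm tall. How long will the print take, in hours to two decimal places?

Bead cross-section = 0.12 × 0.51 = 0.0612 mm².
Path length: 237000 mm³ / 0.0612 mm² → 3872549 mm.
Extrusion time = 3872549 / 43.7, so 88616.7 s.
Layers = ⌈222/0.12⌉ = 1850.
Non-print overhead = 1850 × 0.41 = 758.5 s.
Total = 88616.7 + 758.5 = 89375.2 s = 24.83 hours.

24.83 hours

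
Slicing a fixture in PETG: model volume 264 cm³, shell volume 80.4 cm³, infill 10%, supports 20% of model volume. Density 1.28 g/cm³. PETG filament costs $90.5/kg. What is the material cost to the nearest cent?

Infill region = 264 − 80.4 = 183.6 cm³.
Deposited infill = 0.10 × 183.6 = 18.36 cm³.
Support: 0.20 × 264 → 52.8 cm³.
Total printed volume = 80.4 + 18.36 + 52.8 = 151.56 cm³.
Mass = 151.56 × 1.28 = 193.9968 g.
Cost = 193.9968 g / 1000 × $90.5/kg = $17.56.

$17.56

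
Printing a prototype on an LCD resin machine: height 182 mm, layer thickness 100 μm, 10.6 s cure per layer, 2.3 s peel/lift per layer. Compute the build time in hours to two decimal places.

6.52 hours

Layers = ⌈182/0.1⌉ = 1820.
Cycle time = 10.6 + 2.3 = 12.9 s.
Total = 1820 × 12.9 = 23478 s = 6.52 hours.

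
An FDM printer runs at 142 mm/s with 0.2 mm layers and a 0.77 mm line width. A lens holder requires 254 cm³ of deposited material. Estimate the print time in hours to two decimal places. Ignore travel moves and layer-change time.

3.23 hours

Bead cross-section = 0.2 × 0.77, so 0.154 mm².
Total extruded path = 254000/0.154 = 1649350.6 mm.
Time extruding = 1649350.6 / 142, so 11615.1 s.
That's 11615.1 s → 3.23 hours.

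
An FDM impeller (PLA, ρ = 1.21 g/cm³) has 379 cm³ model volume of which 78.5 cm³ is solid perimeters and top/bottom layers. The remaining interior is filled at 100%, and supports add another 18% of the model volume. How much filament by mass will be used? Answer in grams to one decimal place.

541.1 g

Interior volume: 379 − 78.5 → 300.5 cm³.
Infill deposited = 1.00 × 300.5, so 300.5 cm³.
Support: 0.18 × 379 → 68.22 cm³.
Total printed volume = 78.5 + 300.5 + 68.22 = 447.22 cm³.
Mass = 447.22 × 1.21 = 541.1362 g.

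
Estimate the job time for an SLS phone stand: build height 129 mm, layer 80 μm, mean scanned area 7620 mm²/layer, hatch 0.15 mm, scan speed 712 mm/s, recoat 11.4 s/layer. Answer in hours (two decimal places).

37.08 hours

Number of layers: 129 / 0.08 → 1613 (rounded up).
Hatch length per layer: 7620 / 0.15 → 50800 mm.
Laser time per layer = 50800 / 712, so 71.3483 s.
Layer cycle = 71.3483 + 11.4 = 82.7483 s.
Total: 1613 × 82.7483 s = 133473.0079 s → 37.08 hours.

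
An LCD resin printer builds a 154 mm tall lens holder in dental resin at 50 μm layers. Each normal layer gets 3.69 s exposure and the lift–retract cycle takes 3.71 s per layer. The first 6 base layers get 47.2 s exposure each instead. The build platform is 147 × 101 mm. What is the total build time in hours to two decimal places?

Layers = ⌈154/0.05⌉ = 3080.
Base layers: 6 × (47.2 + 3.71) → 305.46 s.
Regular layers: 3074 × (3.69 + 3.71) → 22747.6 s.
Sum: 305.46 + 22747.6 = 23053.06 s → 6.40 hours.

6.40 hours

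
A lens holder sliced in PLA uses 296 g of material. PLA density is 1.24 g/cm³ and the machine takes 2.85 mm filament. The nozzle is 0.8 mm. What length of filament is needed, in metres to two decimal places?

37.42 m

Volume = 296 g / 1.24 g·cm⁻³ = 238.7097 cm³ = 238709.7 mm³.
A = π r² = π × 1.425² = 6.3794 mm².
L = V/A = 238709.7/6.3794 = 37418.83 mm → 37.42 m.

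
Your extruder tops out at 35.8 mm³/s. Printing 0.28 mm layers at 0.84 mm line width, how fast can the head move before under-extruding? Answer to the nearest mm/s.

152 mm/s

Extrusion cross-section = 0.28 × 0.84, so 0.2352 mm².
v_max = Q/A = 35.8/0.2352 = 152.21 mm/s → 152 mm/s.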